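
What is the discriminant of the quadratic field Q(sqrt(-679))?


For K = Q(sqrt(d)) with d squarefree: disc(K) = d if d = 1 mod 4, and disc(K) = 4d if d = 2 or 3 mod 4.
Here d = -679, and d mod 4 = 1.
d = 1 mod 4 (O_K = Z[(1+sqrt(d))/2]), so disc(K) = d = -679

-679


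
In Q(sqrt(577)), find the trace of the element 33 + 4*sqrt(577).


Tr(a + b*sqrt(d)) = (a + b*sqrt(d)) + (a - b*sqrt(d)) = 2a
= 2 * (33)
= 66

66


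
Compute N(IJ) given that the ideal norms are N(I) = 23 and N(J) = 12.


N(IJ) = N(I) * N(J)
= 23 * 12
= 276

276


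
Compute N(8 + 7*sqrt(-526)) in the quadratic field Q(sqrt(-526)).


N(a + b*sqrt(d)) = a^2 - d*b^2
= (8)^2 - (-526)*(7)^2
= 64 + 25774
= 25838

25838


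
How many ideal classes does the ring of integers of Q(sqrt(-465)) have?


K = Q(sqrt(-465)). d mod 4 = 3, so D = disc(K) = 4d = -1860
h(K) equals the number of primitive reduced positive-definite forms (a, b, c) = a*x^2 + b*x*y + c*y^2 with b^2 - 4ac = D,
where reduced means |b| <= a <= c, with b >= 0 whenever |b| = a or a = c, and primitive means gcd(a, b, c) = 1.
Reduced forces 3a^2 <= |D| = 1860, so 1 <= a <= 24; b must have the parity of D, and c = (b^2 - D)/(4a) must be an integer >= a.
Enumerate a = 1..24, b in [-a, a]:
  a=1: (1, 0, 465)  [1]
  a=2: (2, 2, 233)  [1]
  a=3: (3, 0, 155)  [1]
  a=4: none
  a=5: (5, 0, 93)  [1]
  a=6: (6, 6, 79)  [1]
  a=7: (7, -4, 67), (7, 4, 67)  [2]
  a=8..9: none
  a=10: (10, 10, 49)  [1]
  a=11..12: none
  a=13: (13, -8, 37), (13, 8, 37)  [2]
  a=14: (14, -10, 35), (14, 10, 35)  [2]
  a=15: (15, 0, 31)  [1]
  a=16..20: none
  a=21: (21, -18, 26), (21, 18, 26)  [2]
  a=22: none
  a=23: (23, 16, 23)  [1]
  a=24: none
Total reduced forms: 1 + 1 + 1 + 1 + 1 + 2 + 1 + 2 + 2 + 1 + 2 + 1 = 16
h = 16

16


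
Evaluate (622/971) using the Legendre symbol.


p = 971 is prime, so compute (622/971) with the reciprocity algorithm (Jacobi-symbol steps: pull out 2s via (2/n), flip via reciprocity, reduce):
  pull out 2: (2/971) = -1  (since 971 mod 8 = 3)
  reciprocity: (311/971) -> -(971/311)
  reduce: (38/311)
  pull out 2: (2/311) = +1  (since 311 mod 8 = 7)
  reciprocity: (19/311) -> -(311/19)
  reduce: (7/19)
  reciprocity: (7/19) -> -(19/7)
  reduce: (5/7)
  reciprocity: (5/7) -> +(7/5)
  reduce: (2/5)
  pull out 2: (2/5) = -1  (since 5 mod 8 = 5)
  (1/5) = 1
Product of signs = -1
(622/971) = -1

-1


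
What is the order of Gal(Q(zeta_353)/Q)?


|Gal(Q(zeta_353)/Q)| = phi(353)
= 352

352


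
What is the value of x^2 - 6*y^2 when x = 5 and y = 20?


x^2 - d*y^2
= 5^2 - 6*20^2
= 25 - 2400
= -2375

-2375


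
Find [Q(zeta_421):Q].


The degree equals Euler's totient phi(421).
421 = 421
phi(421) = 420

420


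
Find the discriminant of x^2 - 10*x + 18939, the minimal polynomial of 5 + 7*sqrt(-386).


The element 5 + 7*sqrt(-386) has minimal polynomial:
x^2 - 10*x + 18939
Discriminant = (-10)^2 - 4*(18939)
= 100 - 75756
= -75656

-75656


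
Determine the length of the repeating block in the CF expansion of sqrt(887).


Run the CF algorithm for sqrt(887).
a_0 = floor(sqrt(887)) = 29; set m_0=0, q_0=1.
Recurrence: m' = q*a - m,  q' = (d - m'^2)/q,  a' = floor((a_0 + m')/q').
  step 1: m=29, q=46, a=1
  step 2: m=17, q=13, a=3
  step 3: m=22, q=31, a=1
  step 4: m=9, q=26, a=1
  step 5: m=17, q=23, a=2
  step 6: m=29, q=2, a=29
  step 7: m=29, q=23, a=2
  step 8: m=17, q=26, a=1
  step 9: m=9, q=31, a=1
  step 10: m=22, q=13, a=3
  step 11: m=17, q=46, a=1
  step 12: m=29, q=1, a=58
a_12 = 2*a_0 = 58, so the period closes here.
sqrt(887) = [29; 1, 3, 1, 1, 2, 29, 2, 1, 1, 3, 1, 58]
Period length = 12

12


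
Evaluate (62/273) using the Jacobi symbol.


Compute (62/273) via quadratic reciprocity:
  pull out 2: (2/273) = +1  (since 273 mod 8 = 1)
  reciprocity: (31/273) -> +(273/31)
  reduce: (25/31)
  reciprocity: (25/31) -> +(31/25)
  reduce: (6/25)
  pull out 2: (2/25) = +1  (since 25 mod 8 = 1)
  reciprocity: (3/25) -> +(25/3)
  reduce: (1/3)
  (1/3) = 1
Product of signs = 1

1


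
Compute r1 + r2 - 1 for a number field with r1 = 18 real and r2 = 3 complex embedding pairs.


By Dirichlet's unit theorem:
rank = r1 + r2 - 1
= 18 + 3 - 1
= 20

20


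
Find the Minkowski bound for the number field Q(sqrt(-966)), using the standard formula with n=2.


d = -966, d mod 4 = 2, so disc(K) = 4d = -3864; |disc(K)| = 3864
Imaginary quadratic field, so n = 2, s = r2 = 1, r1 = 0
M = (n!/n^n) * (4/pi)^s * sqrt(|disc(K)|) = (2!/2^2) * (4/pi)^1 * sqrt(3864)
= 0.5 * 1.273240 * 62.161081
= 39.5730

39.5730


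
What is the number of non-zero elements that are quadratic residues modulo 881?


For prime p, the number of non-zero quadratic residues is (p-1)/2.
= (881-1)/2
= 440

440


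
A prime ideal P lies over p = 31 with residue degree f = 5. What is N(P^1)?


N(P^a) = p^(a*f)
= 31^(1*5)
= 31^5
= 28629151

28629151


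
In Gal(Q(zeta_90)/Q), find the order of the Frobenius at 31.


The Frobenius at p in Gal(Q(zeta_n)/Q) = (Z/nZ)* is the class of p, so its order is ord_90(31), the smallest k >= 1 with 31^k = 1 mod 90.
n = 90 = 2 * 3^2 * 5, phi(90) = 24; the order divides phi(n).
Divisors of 24: 1, 2, 3, 4, 6, 8, 12, 24
Repeated squaring mod 90: 31^1 = 31, 31^2 = 61, 31^4 = 31, 31^8 = 61, 31^16 = 31
Test divisors in increasing order:
  k=1: 31^1 = 31 mod 90
  k=2: 31^2 = 61 mod 90
  k=3: 31^3 = 61 * 31 = 1 mod 90  <- first divisor giving 1
Order = 3

3


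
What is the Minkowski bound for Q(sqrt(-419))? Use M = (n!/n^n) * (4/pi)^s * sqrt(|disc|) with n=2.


d = -419, d mod 4 = 1, so disc(K) = d = -419; |disc(K)| = 419
Imaginary quadratic field, so n = 2, s = r2 = 1, r1 = 0
M = (n!/n^n) * (4/pi)^s * sqrt(|disc(K)|) = (2!/2^2) * (4/pi)^1 * sqrt(419)
= 0.5 * 1.273240 * 20.469489
= 13.0313

13.0313


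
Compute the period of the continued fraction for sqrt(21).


Run the CF algorithm for sqrt(21).
a_0 = floor(sqrt(21)) = 4; set m_0=0, q_0=1.
Recurrence: m' = q*a - m,  q' = (d - m'^2)/q,  a' = floor((a_0 + m')/q').
  step 1: m=4, q=5, a=1
  step 2: m=1, q=4, a=1
  step 3: m=3, q=3, a=2
  step 4: m=3, q=4, a=1
  step 5: m=1, q=5, a=1
  step 6: m=4, q=1, a=8
a_6 = 2*a_0 = 8, so the period closes here.
sqrt(21) = [4; 1, 1, 2, 1, 1, 8]
Period length = 6

6


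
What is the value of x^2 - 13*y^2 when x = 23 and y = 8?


x^2 - d*y^2
= 23^2 - 13*8^2
= 529 - 832
= -303

-303


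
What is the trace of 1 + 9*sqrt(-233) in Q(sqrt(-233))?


Tr(a + b*sqrt(d)) = (a + b*sqrt(d)) + (a - b*sqrt(d)) = 2a
= 2 * (1)
= 2

2


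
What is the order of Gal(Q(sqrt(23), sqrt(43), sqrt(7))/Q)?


The 3 square roots of distinct primes are multiplicatively independent over Q,
so [K:Q] = 2^3 and Gal(K/Q) is isomorphic to (Z/2Z)^3.
|Gal| = 2^3 = 8

8


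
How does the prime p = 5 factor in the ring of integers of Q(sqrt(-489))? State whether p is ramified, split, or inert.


K = Q(sqrt(-489)). Since d mod 4 = 3, disc(K) = -1956.
Check p | disc: -1956 mod 5 = 4.
p does not divide disc. Compute Legendre symbol (d/p):
1^((5-1)/2) mod 5 = 1
(d/p) = 1, so p splits: (p) = P*P' with e=1, f=1, g=2.
Therefore p is split.

split


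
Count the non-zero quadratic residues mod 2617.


For prime p, the number of non-zero quadratic residues is (p-1)/2.
= (2617-1)/2
= 1308

1308


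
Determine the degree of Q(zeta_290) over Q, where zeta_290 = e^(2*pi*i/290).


The degree equals Euler's totient phi(290).
290 = 2 * 5 * 29
phi(290) = 112

112


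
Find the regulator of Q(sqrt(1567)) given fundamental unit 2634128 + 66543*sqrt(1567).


epsilon = 2634128 + 66543*sqrt(1567)
= 5.2683e+06
R = ln(5.2683e+06)
= 15.4772

15.4772


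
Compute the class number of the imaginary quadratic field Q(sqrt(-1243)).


K = Q(sqrt(-1243)). d mod 4 = 1, so D = disc(K) = d = -1243
h(K) equals the number of primitive reduced positive-definite forms (a, b, c) = a*x^2 + b*x*y + c*y^2 with b^2 - 4ac = D,
where reduced means |b| <= a <= c, with b >= 0 whenever |b| = a or a = c, and primitive means gcd(a, b, c) = 1.
Reduced forces 3a^2 <= |D| = 1243, so 1 <= a <= 20; b must have the parity of D, and c = (b^2 - D)/(4a) must be an integer >= a.
Enumerate a = 1..20, b in [-a, a]:
  a=1: (1, 1, 311)  [1]
  a=2..10: none
  a=11: (11, 11, 31)  [1]
  a=12..16: none
  a=17: (17, -7, 19), (17, 7, 19)  [2]
  a=18..20: none
Total reduced forms: 1 + 1 + 2 = 4
h = 4

4


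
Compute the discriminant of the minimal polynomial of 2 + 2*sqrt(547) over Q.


The element 2 + 2*sqrt(547) has minimal polynomial:
x^2 - 4*x - 2184
Discriminant = (-4)^2 - 4*(-2184)
= 16 + 8736
= 8752

8752


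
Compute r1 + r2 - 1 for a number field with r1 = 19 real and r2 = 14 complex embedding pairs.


By Dirichlet's unit theorem:
rank = r1 + r2 - 1
= 19 + 14 - 1
= 32

32


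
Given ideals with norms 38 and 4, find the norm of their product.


N(IJ) = N(I) * N(J)
= 38 * 4
= 152

152


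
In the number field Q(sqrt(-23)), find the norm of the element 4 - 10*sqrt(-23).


N(a + b*sqrt(d)) = a^2 - d*b^2
= (4)^2 - (-23)*(-10)^2
= 16 + 2300
= 2316

2316


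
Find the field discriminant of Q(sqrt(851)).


For K = Q(sqrt(d)) with d squarefree: disc(K) = d if d = 1 mod 4, and disc(K) = 4d if d = 2 or 3 mod 4.
Here d = 851, and d mod 4 = 3.
d = 3 mod 4, not 1 (O_K = Z[sqrt(d)]), so disc(K) = 4d = 4 * (851) = 3404

3404


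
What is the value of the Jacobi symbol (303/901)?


Compute (303/901) via quadratic reciprocity:
  reciprocity: (303/901) -> +(901/303)
  reduce: (295/303)
  reciprocity: (295/303) -> -(303/295)
  reduce: (8/295)
  pull out 2: (2/295) = +1  (since 295 mod 8 = 7)
  pull out 2: (2/295) = +1  (since 295 mod 8 = 7)
  pull out 2: (2/295) = +1  (since 295 mod 8 = 7)
  (1/295) = 1
Product of signs = -1

-1


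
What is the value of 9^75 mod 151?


p = 151 is prime and the exponent is (p-1)/2 = 75, so by Euler's criterion 9^75 = (9/151) = +1 or -1 mod 151.
Compute by square-and-multiply:
  75 = 64 + 8 + 2 + 1 (binary 1001011)
  Repeated squaring mod 151: 9^1 = 9, 9^2 = 81, 9^4 = 68, 9^8 = 94, 9^16 = 78, 9^32 = 44, 9^64 = 124
  9^75 = 9^64 * 9^8 * 9^2 * 9^1 = 124 * 94 * 81 * 9 mod 151
    124 * 94 = 11656 = 29 mod 151
    29 * 81 = 2349 = 84 mod 151
    84 * 9 = 756 = 1 mod 151
  9^75 = 1 mod 151
Result 1: 9 is a quadratic residue mod 151.
9^75 mod 151 = 1

1


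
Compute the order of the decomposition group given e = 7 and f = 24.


|D_P| = e * f
= 7 * 24
= 168

168


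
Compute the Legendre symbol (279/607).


p = 607 is prime, so compute (279/607) with the reciprocity algorithm (Jacobi-symbol steps: pull out 2s via (2/n), flip via reciprocity, reduce):
  reciprocity: (279/607) -> -(607/279)
  reduce: (49/279)
  reciprocity: (49/279) -> +(279/49)
  reduce: (34/49)
  pull out 2: (2/49) = +1  (since 49 mod 8 = 1)
  reciprocity: (17/49) -> +(49/17)
  reduce: (15/17)
  reciprocity: (15/17) -> +(17/15)
  reduce: (2/15)
  pull out 2: (2/15) = +1  (since 15 mod 8 = 7)
  (1/15) = 1
Product of signs = -1
(279/607) = -1

-1


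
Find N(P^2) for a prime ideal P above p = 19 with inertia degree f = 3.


N(P^a) = p^(a*f)
= 19^(2*3)
= 19^6
= 47045881

47045881


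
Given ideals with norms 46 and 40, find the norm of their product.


N(IJ) = N(I) * N(J)
= 46 * 40
= 1840

1840


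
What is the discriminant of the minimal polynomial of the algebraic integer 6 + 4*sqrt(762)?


The element 6 + 4*sqrt(762) has minimal polynomial:
x^2 - 12*x - 12156
Discriminant = (-12)^2 - 4*(-12156)
= 144 + 48624
= 48768

48768


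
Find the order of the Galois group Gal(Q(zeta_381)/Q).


|Gal(Q(zeta_381)/Q)| = phi(381)
= 252

252


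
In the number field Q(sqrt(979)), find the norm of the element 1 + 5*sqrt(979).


N(a + b*sqrt(d)) = a^2 - d*b^2
= (1)^2 - (979)*(5)^2
= 1 - 24475
= -24474

-24474


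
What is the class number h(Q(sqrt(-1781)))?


K = Q(sqrt(-1781)). d mod 4 = 3, so D = disc(K) = 4d = -7124
h(K) equals the number of primitive reduced positive-definite forms (a, b, c) = a*x^2 + b*x*y + c*y^2 with b^2 - 4ac = D,
where reduced means |b| <= a <= c, with b >= 0 whenever |b| = a or a = c, and primitive means gcd(a, b, c) = 1.
Reduced forces 3a^2 <= |D| = 7124, so 1 <= a <= 48; b must have the parity of D, and c = (b^2 - D)/(4a) must be an integer >= a.
Enumerate a = 1..48, b in [-a, a]:
  a=1: (1, 0, 1781)  [1]
  a=2: (2, 2, 891)  [1]
  a=3: (3, -2, 594), (3, 2, 594)  [2]
  a=4: none
  a=5: (5, -4, 357), (5, 4, 357)  [2]
  a=6: (6, -2, 297), (6, 2, 297)  [2]
  a=7: (7, -4, 255), (7, 4, 255)  [2]
  a=8: none
  a=9: (9, -2, 198), (9, 2, 198)  [2]
  a=10: (10, -6, 179), (10, 6, 179)  [2]
  a=11: (11, -2, 162), (11, 2, 162)  [2]
  a=12: none
  a=13: (13, 0, 137)  [1]
  a=14: (14, -10, 129), (14, 10, 129)  [2]
  a=15: (15, -14, 122), (15, -4, 119), (15, 4, 119), (15, 14, 122)  [4]
  a=16: none
  a=17: (17, -4, 105), (17, 4, 105)  [2]
  a=18: (18, -2, 99), (18, 2, 99)  [2]
  a=19: (19, -18, 98), (19, 18, 98)  [2]
  a=20: none
  a=21: (21, -10, 86), (21, -4, 85), (21, 4, 85), (21, 10, 86)  [4]
  a=22: (22, -2, 81), (22, 2, 81)  [2]
  a=23: (23, -12, 79), (23, 12, 79)  [2]
  a=24: none
  a=25: (25, -24, 77), (25, 24, 77)  [2]
  a=26: (26, 26, 75)  [1]
  a=27: (27, -2, 66), (27, 2, 66)  [2]
  a=28..29: none
  a=30: (30, -26, 65), (30, -14, 61), (30, 14, 61), (30, 26, 65)  [4]
  a=31..32: none
  a=33: (33, -20, 57), (33, -2, 54), (33, 2, 54), (33, 20, 57)  [4]
  a=34: (34, -30, 59), (34, 30, 59)  [2]
  a=35: (35, -24, 55), (35, -4, 51), (35, 4, 51), (35, 24, 55)  [4]
  a=36..37: none
  a=38: (38, -18, 49), (38, 18, 49)  [2]
  a=39: (39, -26, 50), (39, 26, 50)  [2]
  a=40: none
  a=41: (41, -16, 45), (41, 16, 45)  [2]
  a=42: (42, -38, 51), (42, -10, 43), (42, 10, 43), (42, 38, 51)  [4]
  a=43..44: none
  a=45: (45, -34, 46), (45, 34, 46)  [2]
  a=46..48: none
Total reduced forms: 1 + 1 + 2 + 2 + 2 + 2 + 2 + 2 + 2 + 1 + 2 + 4 + 2 + 2 + 2 + 4 + 2 + 2 + 2 + 1 + 2 + 4 + 4 + 2 + 4 + 2 + 2 + 2 + 4 + 2 = 68
h = 68

68


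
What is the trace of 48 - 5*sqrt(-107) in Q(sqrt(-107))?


Tr(a + b*sqrt(d)) = (a + b*sqrt(d)) + (a - b*sqrt(d)) = 2a
= 2 * (48)
= 96

96


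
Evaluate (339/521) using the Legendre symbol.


p = 521 is prime, so compute (339/521) with the reciprocity algorithm (Jacobi-symbol steps: pull out 2s via (2/n), flip via reciprocity, reduce):
  reciprocity: (339/521) -> +(521/339)
  reduce: (182/339)
  pull out 2: (2/339) = -1  (since 339 mod 8 = 3)
  reciprocity: (91/339) -> -(339/91)
  reduce: (66/91)
  pull out 2: (2/91) = -1  (since 91 mod 8 = 3)
  reciprocity: (33/91) -> +(91/33)
  reduce: (25/33)
  reciprocity: (25/33) -> +(33/25)
  reduce: (8/25)
  pull out 2: (2/25) = +1  (since 25 mod 8 = 1)
  pull out 2: (2/25) = +1  (since 25 mod 8 = 1)
  pull out 2: (2/25) = +1  (since 25 mod 8 = 1)
  (1/25) = 1
Product of signs = -1
(339/521) = -1

-1


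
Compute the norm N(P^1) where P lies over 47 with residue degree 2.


N(P^a) = p^(a*f)
= 47^(1*2)
= 47^2
= 2209

2209


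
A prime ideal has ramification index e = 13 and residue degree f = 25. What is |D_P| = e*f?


|D_P| = e * f
= 13 * 25
= 325

325


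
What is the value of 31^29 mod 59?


p = 59 is prime and the exponent is (p-1)/2 = 29, so by Euler's criterion 31^29 = (31/59) = +1 or -1 mod 59.
Compute by square-and-multiply:
  29 = 16 + 8 + 4 + 1 (binary 11101)
  Repeated squaring mod 59: 31^1 = 31, 31^2 = 17, 31^4 = 53, 31^8 = 36, 31^16 = 57
  31^29 = 31^16 * 31^8 * 31^4 * 31^1 = 57 * 36 * 53 * 31 mod 59
    57 * 36 = 2052 = 46 mod 59
    46 * 53 = 2438 = 19 mod 59
    19 * 31 = 589 = 58 mod 59
  31^29 = 58 mod 59
Result 58 = p - 1 = -1 mod 59: 31 is a quadratic non-residue mod 59. As a residue in [0, p-1] the value is 58.
31^29 mod 59 = 58

58


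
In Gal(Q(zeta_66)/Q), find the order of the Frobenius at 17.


The Frobenius at p in Gal(Q(zeta_n)/Q) = (Z/nZ)* is the class of p, so its order is ord_66(17), the smallest k >= 1 with 17^k = 1 mod 66.
n = 66 = 2 * 3 * 11, phi(66) = 20; the order divides phi(n).
Divisors of 20: 1, 2, 4, 5, 10, 20
Repeated squaring mod 66: 17^1 = 17, 17^2 = 25, 17^4 = 31, 17^8 = 37, 17^16 = 49
Test divisors in increasing order:
  k=1: 17^1 = 17 mod 66
  k=2: 17^2 = 25 mod 66
  k=4: 17^4 = 31 mod 66
  k=5: 17^5 = 31 * 17 = 65 mod 66
  k=10: 17^10 = 37 * 25 = 1 mod 66  <- first divisor giving 1
Order = 10

10


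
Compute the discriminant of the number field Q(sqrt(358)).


For K = Q(sqrt(d)) with d squarefree: disc(K) = d if d = 1 mod 4, and disc(K) = 4d if d = 2 or 3 mod 4.
Here d = 358, and d mod 4 = 2.
d = 2 mod 4, not 1 (O_K = Z[sqrt(d)]), so disc(K) = 4d = 4 * (358) = 1432

1432


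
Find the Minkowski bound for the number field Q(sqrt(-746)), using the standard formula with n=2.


d = -746, d mod 4 = 2, so disc(K) = 4d = -2984; |disc(K)| = 2984
Imaginary quadratic field, so n = 2, s = r2 = 1, r1 = 0
M = (n!/n^n) * (4/pi)^s * sqrt(|disc(K)|) = (2!/2^2) * (4/pi)^1 * sqrt(2984)
= 0.5 * 1.273240 * 54.626001
= 34.7760

34.7760


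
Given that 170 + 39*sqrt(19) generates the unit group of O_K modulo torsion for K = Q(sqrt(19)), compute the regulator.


epsilon = 170 + 39*sqrt(19)
= 339.9971
R = ln(339.9971)
= 5.8289

5.8289


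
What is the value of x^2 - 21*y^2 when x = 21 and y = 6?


x^2 - d*y^2
= 21^2 - 21*6^2
= 441 - 756
= -315

-315


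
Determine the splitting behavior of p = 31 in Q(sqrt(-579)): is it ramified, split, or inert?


K = Q(sqrt(-579)). Since d mod 4 = 1, disc(K) = -579.
Check p | disc: -579 mod 31 = 10.
p does not divide disc. Compute Legendre symbol (d/p):
10^((31-1)/2) mod 31 = 1
(d/p) = 1, so p splits: (p) = P*P' with e=1, f=1, g=2.
Therefore p is split.

split


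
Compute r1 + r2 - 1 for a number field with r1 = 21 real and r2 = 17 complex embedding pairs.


By Dirichlet's unit theorem:
rank = r1 + r2 - 1
= 21 + 17 - 1
= 37

37


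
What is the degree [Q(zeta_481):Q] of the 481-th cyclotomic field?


The degree equals Euler's totient phi(481).
481 = 13 * 37
phi(481) = 432

432


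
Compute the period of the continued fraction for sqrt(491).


Run the CF algorithm for sqrt(491).
a_0 = floor(sqrt(491)) = 22; set m_0=0, q_0=1.
Recurrence: m' = q*a - m,  q' = (d - m'^2)/q,  a' = floor((a_0 + m')/q').
  step 1: m=22, q=7, a=6
  step 2: m=20, q=13, a=3
  step 3: m=19, q=10, a=4
  step 4: m=21, q=5, a=8
  step 5: m=19, q=26, a=1
  step 6: m=7, q=17, a=1
  step 7: m=10, q=23, a=1
  step 8: m=13, q=14, a=2
  step 9: m=15, q=19, a=1
  step 10: m=4, q=25, a=1
  step 11: m=21, q=2, a=21
  step 12: m=21, q=25, a=1
  step 13: m=4, q=19, a=1
  step 14: m=15, q=14, a=2
  step 15: m=13, q=23, a=1
  step 16: m=10, q=17, a=1
  step 17: m=7, q=26, a=1
  step 18: m=19, q=5, a=8
  step 19: m=21, q=10, a=4
  step 20: m=19, q=13, a=3
  step 21: m=20, q=7, a=6
  step 22: m=22, q=1, a=44
a_22 = 2*a_0 = 44, so the period closes here.
sqrt(491) = [22; 6, 3, 4, 8, 1, 1, 1, 2, 1, 1, 21, 1, 1, 2, 1, 1, 1, 8, 4, 3, 6, 44]
Period length = 22

22


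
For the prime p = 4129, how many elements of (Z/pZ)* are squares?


For prime p, the number of non-zero quadratic residues is (p-1)/2.
= (4129-1)/2
= 2064

2064


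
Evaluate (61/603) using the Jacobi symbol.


Compute (61/603) via quadratic reciprocity:
  reciprocity: (61/603) -> +(603/61)
  reduce: (54/61)
  pull out 2: (2/61) = -1  (since 61 mod 8 = 5)
  reciprocity: (27/61) -> +(61/27)
  reduce: (7/27)
  reciprocity: (7/27) -> -(27/7)
  reduce: (6/7)
  pull out 2: (2/7) = +1  (since 7 mod 8 = 7)
  reciprocity: (3/7) -> -(7/3)
  reduce: (1/3)
  (1/3) = 1
Product of signs = -1

-1


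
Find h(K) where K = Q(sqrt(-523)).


K = Q(sqrt(-523)). d mod 4 = 1, so D = disc(K) = d = -523
h(K) equals the number of primitive reduced positive-definite forms (a, b, c) = a*x^2 + b*x*y + c*y^2 with b^2 - 4ac = D,
where reduced means |b| <= a <= c, with b >= 0 whenever |b| = a or a = c, and primitive means gcd(a, b, c) = 1.
Reduced forces 3a^2 <= |D| = 523, so 1 <= a <= 13; b must have the parity of D, and c = (b^2 - D)/(4a) must be an integer >= a.
Enumerate a = 1..13, b in [-a, a]:
  a=1: (1, 1, 131)  [1]
  a=2..6: none
  a=7: (7, -3, 19), (7, 3, 19)  [2]
  a=8..10: none
  a=11: (11, -7, 13), (11, 7, 13)  [2]
  a=12..13: none
Total reduced forms: 1 + 2 + 2 = 5
h = 5

5


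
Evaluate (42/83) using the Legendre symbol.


p = 83 is prime, so compute (42/83) with the reciprocity algorithm (Jacobi-symbol steps: pull out 2s via (2/n), flip via reciprocity, reduce):
  pull out 2: (2/83) = -1  (since 83 mod 8 = 3)
  reciprocity: (21/83) -> +(83/21)
  reduce: (20/21)
  pull out 2: (2/21) = -1  (since 21 mod 8 = 5)
  pull out 2: (2/21) = -1  (since 21 mod 8 = 5)
  reciprocity: (5/21) -> +(21/5)
  reduce: (1/5)
  (1/5) = 1
Product of signs = -1
(42/83) = -1

-1


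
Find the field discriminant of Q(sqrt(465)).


For K = Q(sqrt(d)) with d squarefree: disc(K) = d if d = 1 mod 4, and disc(K) = 4d if d = 2 or 3 mod 4.
Here d = 465, and d mod 4 = 1.
d = 1 mod 4 (O_K = Z[(1+sqrt(d))/2]), so disc(K) = d = 465

465


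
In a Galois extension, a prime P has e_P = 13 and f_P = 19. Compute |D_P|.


|D_P| = e * f
= 13 * 19
= 247

247


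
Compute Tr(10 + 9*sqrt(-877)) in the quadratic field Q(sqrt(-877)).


Tr(a + b*sqrt(d)) = (a + b*sqrt(d)) + (a - b*sqrt(d)) = 2a
= 2 * (10)
= 20

20


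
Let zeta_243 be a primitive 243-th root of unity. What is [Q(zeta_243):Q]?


The degree equals Euler's totient phi(243).
243 = 3^5
phi(243) = 162

162


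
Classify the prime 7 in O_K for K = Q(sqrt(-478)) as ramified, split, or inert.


K = Q(sqrt(-478)). Since d mod 4 = 2, disc(K) = -1912.
Check p | disc: -1912 mod 7 = 6.
p does not divide disc. Compute Legendre symbol (d/p):
5^((7-1)/2) mod 7 = -1
(d/p) = -1, so p is inert: (p) stays prime with e=1, f=2, g=1.
Therefore p is inert.

inert


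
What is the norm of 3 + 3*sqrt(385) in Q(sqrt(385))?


N(a + b*sqrt(d)) = a^2 - d*b^2
= (3)^2 - (385)*(3)^2
= 9 - 3465
= -3456

-3456


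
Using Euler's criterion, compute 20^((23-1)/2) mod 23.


p = 23 is prime and the exponent is (p-1)/2 = 11, so by Euler's criterion 20^11 = (20/23) = +1 or -1 mod 23.
Compute by square-and-multiply:
  11 = 8 + 2 + 1 (binary 1011)
  Repeated squaring mod 23: 20^1 = 20, 20^2 = 9, 20^4 = 12, 20^8 = 6
  20^11 = 20^8 * 20^2 * 20^1 = 6 * 9 * 20 mod 23
    6 * 9 = 54 = 8 mod 23
    8 * 20 = 160 = 22 mod 23
  20^11 = 22 mod 23
Result 22 = p - 1 = -1 mod 23: 20 is a quadratic non-residue mod 23. As a residue in [0, p-1] the value is 22.
20^11 mod 23 = 22

22


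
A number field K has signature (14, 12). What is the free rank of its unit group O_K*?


By Dirichlet's unit theorem:
rank = r1 + r2 - 1
= 14 + 12 - 1
= 25

25


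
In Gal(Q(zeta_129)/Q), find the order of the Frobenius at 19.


The Frobenius at p in Gal(Q(zeta_n)/Q) = (Z/nZ)* is the class of p, so its order is ord_129(19), the smallest k >= 1 with 19^k = 1 mod 129.
n = 129 = 3 * 43, phi(129) = 84; the order divides phi(n).
Divisors of 84: 1, 2, 3, 4, 6, 7, 12, 14, 21, 28, 42, 84
Repeated squaring mod 129: 19^1 = 19, 19^2 = 103, 19^4 = 31, 19^8 = 58, 19^16 = 10, 19^32 = 100, 19^64 = 67
Test divisors in increasing order:
  k=1: 19^1 = 19 mod 129
  k=2: 19^2 = 103 mod 129
  k=3: 19^3 = 103 * 19 = 22 mod 129
  k=4: 19^4 = 31 mod 129
  k=6: 19^6 = 31 * 103 = 97 mod 129
  k=7: 19^7 = 31 * 103 * 19 = 37 mod 129
  k=12: 19^12 = 58 * 31 = 121 mod 129
  k=14: 19^14 = 58 * 31 * 103 = 79 mod 129
  k=21: 19^21 = 10 * 31 * 19 = 85 mod 129
  k=28: 19^28 = 10 * 58 * 31 = 49 mod 129
  k=42: 19^42 = 100 * 58 * 103 = 1 mod 129  <- first divisor giving 1
Order = 42

42


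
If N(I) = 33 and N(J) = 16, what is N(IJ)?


N(IJ) = N(I) * N(J)
= 33 * 16
= 528

528


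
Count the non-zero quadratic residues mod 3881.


For prime p, the number of non-zero quadratic residues is (p-1)/2.
= (3881-1)/2
= 1940

1940


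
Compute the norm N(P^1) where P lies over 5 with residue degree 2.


N(P^a) = p^(a*f)
= 5^(1*2)
= 5^2
= 25

25


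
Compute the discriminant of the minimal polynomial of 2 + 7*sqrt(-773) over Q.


The element 2 + 7*sqrt(-773) has minimal polynomial:
x^2 - 4*x + 37881
Discriminant = (-4)^2 - 4*(37881)
= 16 - 151524
= -151508

-151508


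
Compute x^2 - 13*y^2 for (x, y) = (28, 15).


x^2 - d*y^2
= 28^2 - 13*15^2
= 784 - 2925
= -2141

-2141


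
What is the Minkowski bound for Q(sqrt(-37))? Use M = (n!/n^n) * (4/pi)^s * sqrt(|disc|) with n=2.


d = -37, d mod 4 = 3, so disc(K) = 4d = -148; |disc(K)| = 148
Imaginary quadratic field, so n = 2, s = r2 = 1, r1 = 0
M = (n!/n^n) * (4/pi)^s * sqrt(|disc(K)|) = (2!/2^2) * (4/pi)^1 * sqrt(148)
= 0.5 * 1.273240 * 12.165525
= 7.7448

7.7448


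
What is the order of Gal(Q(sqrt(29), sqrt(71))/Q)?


The 2 square roots of distinct primes are multiplicatively independent over Q,
so [K:Q] = 2^2 and Gal(K/Q) is isomorphic to (Z/2Z)^2.
|Gal| = 2^2 = 4

4


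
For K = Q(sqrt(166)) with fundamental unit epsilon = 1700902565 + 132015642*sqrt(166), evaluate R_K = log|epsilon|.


epsilon = 1700902565 + 132015642*sqrt(166)
= 3.4018e+09
R = ln(3.4018e+09)
= 21.9476

21.9476


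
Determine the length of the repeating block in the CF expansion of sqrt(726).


Run the CF algorithm for sqrt(726).
a_0 = floor(sqrt(726)) = 26; set m_0=0, q_0=1.
Recurrence: m' = q*a - m,  q' = (d - m'^2)/q,  a' = floor((a_0 + m')/q').
  step 1: m=26, q=50, a=1
  step 2: m=24, q=3, a=16
  step 3: m=24, q=50, a=1
  step 4: m=26, q=1, a=52
a_4 = 2*a_0 = 52, so the period closes here.
sqrt(726) = [26; 1, 16, 1, 52]
Period length = 4

4


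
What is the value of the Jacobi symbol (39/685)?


Compute (39/685) via quadratic reciprocity:
  reciprocity: (39/685) -> +(685/39)
  reduce: (22/39)
  pull out 2: (2/39) = +1  (since 39 mod 8 = 7)
  reciprocity: (11/39) -> -(39/11)
  reduce: (6/11)
  pull out 2: (2/11) = -1  (since 11 mod 8 = 3)
  reciprocity: (3/11) -> -(11/3)
  reduce: (2/3)
  pull out 2: (2/3) = -1  (since 3 mod 8 = 3)
  (1/3) = 1
Product of signs = 1

1


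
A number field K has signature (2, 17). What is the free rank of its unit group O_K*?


By Dirichlet's unit theorem:
rank = r1 + r2 - 1
= 2 + 17 - 1
= 18

18


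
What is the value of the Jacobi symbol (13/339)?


Compute (13/339) via quadratic reciprocity:
  reciprocity: (13/339) -> +(339/13)
  reduce: (1/13)
  (1/13) = 1
Product of signs = 1

1


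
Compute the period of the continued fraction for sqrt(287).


Run the CF algorithm for sqrt(287).
a_0 = floor(sqrt(287)) = 16; set m_0=0, q_0=1.
Recurrence: m' = q*a - m,  q' = (d - m'^2)/q,  a' = floor((a_0 + m')/q').
  step 1: m=16, q=31, a=1
  step 2: m=15, q=2, a=15
  step 3: m=15, q=31, a=1
  step 4: m=16, q=1, a=32
a_4 = 2*a_0 = 32, so the period closes here.
sqrt(287) = [16; 1, 15, 1, 32]
Period length = 4

4


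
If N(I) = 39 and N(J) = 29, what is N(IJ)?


N(IJ) = N(I) * N(J)
= 39 * 29
= 1131

1131


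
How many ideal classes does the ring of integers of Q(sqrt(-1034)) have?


K = Q(sqrt(-1034)). d mod 4 = 2, so D = disc(K) = 4d = -4136
h(K) equals the number of primitive reduced positive-definite forms (a, b, c) = a*x^2 + b*x*y + c*y^2 with b^2 - 4ac = D,
where reduced means |b| <= a <= c, with b >= 0 whenever |b| = a or a = c, and primitive means gcd(a, b, c) = 1.
Reduced forces 3a^2 <= |D| = 4136, so 1 <= a <= 37; b must have the parity of D, and c = (b^2 - D)/(4a) must be an integer >= a.
Enumerate a = 1..37, b in [-a, a]:
  a=1: (1, 0, 1034)  [1]
  a=2: (2, 0, 517)  [1]
  a=3: (3, -2, 345), (3, 2, 345)  [2]
  a=4: none
  a=5: (5, -2, 207), (5, 2, 207)  [2]
  a=6: (6, -4, 173), (6, 4, 173)  [2]
  a=7: (7, -6, 149), (7, 6, 149)  [2]
  a=8: none
  a=9: (9, -2, 115), (9, 2, 115)  [2]
  a=10: (10, -8, 105), (10, 8, 105)  [2]
  a=11: (11, 0, 94)  [1]
  a=12..13: none
  a=14: (14, -8, 75), (14, 8, 75)  [2]
  a=15: (15, -8, 70), (15, -2, 69), (15, 2, 69), (15, 8, 70)  [4]
  a=16..17: none
  a=18: (18, -16, 61), (18, 16, 61)  [2]
  a=19: (19, -14, 57), (19, 14, 57)  [2]
  a=20: none
  a=21: (21, -20, 54), (21, -8, 50), (21, 8, 50), (21, 20, 54)  [4]
  a=22: (22, 0, 47)  [1]
  a=23: (23, -2, 45), (23, 2, 45)  [2]
  a=24: none
  a=25: (25, -8, 42), (25, 8, 42)  [2]
  a=26: none
  a=27: (27, -20, 42), (27, 20, 42)  [2]
  a=28..29: none
  a=30: (30, -28, 41), (30, -8, 35), (30, 8, 35), (30, 28, 41)  [4]
  a=31: (31, -24, 38), (31, 24, 38)  [2]
  a=32: none
  a=33: (33, -22, 35), (33, 22, 35)  [2]
  a=34..37: none
Total reduced forms: 1 + 1 + 2 + 2 + 2 + 2 + 2 + 2 + 1 + 2 + 4 + 2 + 2 + 4 + 1 + 2 + 2 + 2 + 4 + 2 + 2 = 44
h = 44

44


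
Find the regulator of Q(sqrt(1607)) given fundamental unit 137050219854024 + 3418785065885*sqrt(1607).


epsilon = 137050219854024 + 3418785065885*sqrt(1607)
= 2.7410e+14
R = ln(2.7410e+14)
= 33.2445

33.2445


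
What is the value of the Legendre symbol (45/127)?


p = 127 is prime, so compute (45/127) with the reciprocity algorithm (Jacobi-symbol steps: pull out 2s via (2/n), flip via reciprocity, reduce):
  reciprocity: (45/127) -> +(127/45)
  reduce: (37/45)
  reciprocity: (37/45) -> +(45/37)
  reduce: (8/37)
  pull out 2: (2/37) = -1  (since 37 mod 8 = 5)
  pull out 2: (2/37) = -1  (since 37 mod 8 = 5)
  pull out 2: (2/37) = -1  (since 37 mod 8 = 5)
  (1/37) = 1
Product of signs = -1
(45/127) = -1

-1


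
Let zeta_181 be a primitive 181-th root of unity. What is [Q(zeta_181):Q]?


The degree equals Euler's totient phi(181).
181 = 181
phi(181) = 180

180


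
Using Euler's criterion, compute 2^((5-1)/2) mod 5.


p = 5 is prime and the exponent is (p-1)/2 = 2, so by Euler's criterion 2^2 = (2/5) = +1 or -1 mod 5.
Compute by square-and-multiply:
  2 = 2 (binary 10)
  Repeated squaring mod 5: 2^1 = 2, 2^2 = 4
  2^2 = 4 mod 5
Result 4 = p - 1 = -1 mod 5: 2 is a quadratic non-residue mod 5. As a residue in [0, p-1] the value is 4.
2^2 mod 5 = 4

4


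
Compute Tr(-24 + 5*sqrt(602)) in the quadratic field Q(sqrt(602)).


Tr(a + b*sqrt(d)) = (a + b*sqrt(d)) + (a - b*sqrt(d)) = 2a
= 2 * (-24)
= -48

-48


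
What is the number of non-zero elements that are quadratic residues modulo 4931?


For prime p, the number of non-zero quadratic residues is (p-1)/2.
= (4931-1)/2
= 2465

2465


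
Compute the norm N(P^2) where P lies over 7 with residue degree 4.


N(P^a) = p^(a*f)
= 7^(2*4)
= 7^8
= 5764801

5764801


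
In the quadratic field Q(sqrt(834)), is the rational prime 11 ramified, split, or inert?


K = Q(sqrt(834)). Since d mod 4 = 2, disc(K) = 3336.
Check p | disc: 3336 mod 11 = 3.
p does not divide disc. Compute Legendre symbol (d/p):
9^((11-1)/2) mod 11 = 1
(d/p) = 1, so p splits: (p) = P*P' with e=1, f=1, g=2.
Therefore p is split.

split


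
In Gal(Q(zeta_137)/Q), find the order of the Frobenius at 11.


The Frobenius at p in Gal(Q(zeta_n)/Q) = (Z/nZ)* is the class of p, so its order is ord_137(11), the smallest k >= 1 with 11^k = 1 mod 137.
n = 137 = 137, phi(137) = 136; the order divides phi(n).
Divisors of 136: 1, 2, 4, 8, 17, 34, 68, 136
Repeated squaring mod 137: 11^1 = 11, 11^2 = 121, 11^4 = 119, 11^8 = 50, 11^16 = 34, 11^32 = 60, 11^64 = 38, 11^128 = 74
Test divisors in increasing order:
  k=1: 11^1 = 11 mod 137
  k=2: 11^2 = 121 mod 137
  k=4: 11^4 = 119 mod 137
  k=8: 11^8 = 50 mod 137
  k=17: 11^17 = 34 * 11 = 100 mod 137
  k=34: 11^34 = 60 * 121 = 136 mod 137
  k=68: 11^68 = 38 * 119 = 1 mod 137  <- first divisor giving 1
Order = 68

68


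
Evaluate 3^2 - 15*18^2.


x^2 - d*y^2
= 3^2 - 15*18^2
= 9 - 4860
= -4851

-4851


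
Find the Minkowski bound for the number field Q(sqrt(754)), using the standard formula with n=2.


d = 754, d mod 4 = 2, so disc(K) = 4d = 3016; |disc(K)| = 3016
Real quadratic field, so n = 2, s = r2 = 0, r1 = 2
M = (n!/n^n) * (4/pi)^s * sqrt(|disc(K)|) = (2!/2^2) * (4/pi)^0 * sqrt(3016)
= 0.5 * 1.000000 * 54.918121
= 27.4591

27.4591


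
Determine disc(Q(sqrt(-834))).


For K = Q(sqrt(d)) with d squarefree: disc(K) = d if d = 1 mod 4, and disc(K) = 4d if d = 2 or 3 mod 4.
Here d = -834, and d mod 4 = 2.
d = 2 mod 4, not 1 (O_K = Z[sqrt(d)]), so disc(K) = 4d = 4 * (-834) = -3336

-3336


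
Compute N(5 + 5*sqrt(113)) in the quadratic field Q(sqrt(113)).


N(a + b*sqrt(d)) = a^2 - d*b^2
= (5)^2 - (113)*(5)^2
= 25 - 2825
= -2800

-2800


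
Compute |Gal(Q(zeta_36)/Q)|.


|Gal(Q(zeta_36)/Q)| = phi(36)
= 12

12


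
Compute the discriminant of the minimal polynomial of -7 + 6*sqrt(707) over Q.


The element -7 + 6*sqrt(707) has minimal polynomial:
x^2 + 14*x - 25403
Discriminant = (14)^2 - 4*(-25403)
= 196 + 101612
= 101808

101808


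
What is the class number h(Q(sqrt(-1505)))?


K = Q(sqrt(-1505)). d mod 4 = 3, so D = disc(K) = 4d = -6020
h(K) equals the number of primitive reduced positive-definite forms (a, b, c) = a*x^2 + b*x*y + c*y^2 with b^2 - 4ac = D,
where reduced means |b| <= a <= c, with b >= 0 whenever |b| = a or a = c, and primitive means gcd(a, b, c) = 1.
Reduced forces 3a^2 <= |D| = 6020, so 1 <= a <= 44; b must have the parity of D, and c = (b^2 - D)/(4a) must be an integer >= a.
Enumerate a = 1..44, b in [-a, a]:
  a=1: (1, 0, 1505)  [1]
  a=2: (2, 2, 753)  [1]
  a=3: (3, -2, 502), (3, 2, 502)  [2]
  a=4: none
  a=5: (5, 0, 301)  [1]
  a=6: (6, -2, 251), (6, 2, 251)  [2]
  a=7: (7, 0, 215)  [1]
  a=8: none
  a=9: (9, -8, 169), (9, 8, 169)  [2]
  a=10: (10, 10, 153)  [1]
  a=11..12: none
  a=13: (13, -8, 117), (13, 8, 117)  [2]
  a=14: (14, 14, 111)  [1]
  a=15: (15, -10, 102), (15, 10, 102)  [2]
  a=16: none
  a=17: (17, -10, 90), (17, 10, 90)  [2]
  a=18: (18, -10, 85), (18, 10, 85)  [2]
  a=19..20: none
  a=21: (21, -14, 74), (21, 14, 74)  [2]
  a=22: none
  a=23: (23, -12, 67), (23, 12, 67)  [2]
  a=24..25: none
  a=26: (26, -18, 61), (26, 18, 61)  [2]
  a=27: (27, -26, 62), (27, 26, 62)  [2]
  a=28..29: none
  a=30: (30, -10, 51), (30, 10, 51)  [2]
  a=31: (31, -26, 54), (31, 26, 54)  [2]
  a=32..33: none
  a=34: (34, -10, 45), (34, 10, 45)  [2]
  a=35: (35, 0, 43)  [1]
  a=36: none
  a=37: (37, -14, 42), (37, 14, 42)  [2]
  a=38: none
  a=39: (39, -34, 46), (39, 8, 39), (39, 34, 46)  [3]
  a=40..44: none
Total reduced forms: 1 + 1 + 2 + 1 + 2 + 1 + 2 + 1 + 2 + 1 + 2 + 2 + 2 + 2 + 2 + 2 + 2 + 2 + 2 + 2 + 1 + 2 + 3 = 40
h = 40

40


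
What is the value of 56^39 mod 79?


p = 79 is prime and the exponent is (p-1)/2 = 39, so by Euler's criterion 56^39 = (56/79) = +1 or -1 mod 79.
Compute by square-and-multiply:
  39 = 32 + 4 + 2 + 1 (binary 100111)
  Repeated squaring mod 79: 56^1 = 56, 56^2 = 55, 56^4 = 23, 56^8 = 55, 56^16 = 23, 56^32 = 55
  56^39 = 56^32 * 56^4 * 56^2 * 56^1 = 55 * 23 * 55 * 56 mod 79
    55 * 23 = 1265 = 1 mod 79
    1 * 55 = 55 = 55 mod 79
    55 * 56 = 3080 = 78 mod 79
  56^39 = 78 mod 79
Result 78 = p - 1 = -1 mod 79: 56 is a quadratic non-residue mod 79. As a residue in [0, p-1] the value is 78.
56^39 mod 79 = 78

78


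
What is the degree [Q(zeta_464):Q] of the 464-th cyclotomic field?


The degree equals Euler's totient phi(464).
464 = 2^4 * 29
phi(464) = 224

224


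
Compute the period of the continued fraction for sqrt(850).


Run the CF algorithm for sqrt(850).
a_0 = floor(sqrt(850)) = 29; set m_0=0, q_0=1.
Recurrence: m' = q*a - m,  q' = (d - m'^2)/q,  a' = floor((a_0 + m')/q').
  step 1: m=29, q=9, a=6
  step 2: m=25, q=25, a=2
  step 3: m=25, q=9, a=6
  step 4: m=29, q=1, a=58
a_4 = 2*a_0 = 58, so the period closes here.
sqrt(850) = [29; 6, 2, 6, 58]
Period length = 4

4


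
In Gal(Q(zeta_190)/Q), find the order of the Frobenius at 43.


The Frobenius at p in Gal(Q(zeta_n)/Q) = (Z/nZ)* is the class of p, so its order is ord_190(43), the smallest k >= 1 with 43^k = 1 mod 190.
n = 190 = 2 * 5 * 19, phi(190) = 72; the order divides phi(n).
Divisors of 72: 1, 2, 3, 4, 6, 8, 9, 12, 18, 24, 36, 72
Repeated squaring mod 190: 43^1 = 43, 43^2 = 139, 43^4 = 131, 43^8 = 61, 43^16 = 111, 43^32 = 161, 43^64 = 81
Test divisors in increasing order:
  k=1: 43^1 = 43 mod 190
  k=2: 43^2 = 139 mod 190
  k=3: 43^3 = 139 * 43 = 87 mod 190
  k=4: 43^4 = 131 mod 190
  k=6: 43^6 = 131 * 139 = 159 mod 190
  k=8: 43^8 = 61 mod 190
  k=9: 43^9 = 61 * 43 = 153 mod 190
  k=12: 43^12 = 61 * 131 = 11 mod 190
  k=18: 43^18 = 111 * 139 = 39 mod 190
  k=24: 43^24 = 111 * 61 = 121 mod 190
  k=36: 43^36 = 161 * 131 = 1 mod 190  <- first divisor giving 1
Order = 36

36


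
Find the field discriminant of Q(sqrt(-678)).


For K = Q(sqrt(d)) with d squarefree: disc(K) = d if d = 1 mod 4, and disc(K) = 4d if d = 2 or 3 mod 4.
Here d = -678, and d mod 4 = 2.
d = 2 mod 4, not 1 (O_K = Z[sqrt(d)]), so disc(K) = 4d = 4 * (-678) = -2712

-2712


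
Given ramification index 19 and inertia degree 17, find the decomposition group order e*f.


|D_P| = e * f
= 19 * 17
= 323

323


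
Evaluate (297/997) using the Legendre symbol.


p = 997 is prime, so compute (297/997) with the reciprocity algorithm (Jacobi-symbol steps: pull out 2s via (2/n), flip via reciprocity, reduce):
  reciprocity: (297/997) -> +(997/297)
  reduce: (106/297)
  pull out 2: (2/297) = +1  (since 297 mod 8 = 1)
  reciprocity: (53/297) -> +(297/53)
  reduce: (32/53)
  pull out 2: (2/53) = -1  (since 53 mod 8 = 5)
  pull out 2: (2/53) = -1  (since 53 mod 8 = 5)
  pull out 2: (2/53) = -1  (since 53 mod 8 = 5)
  pull out 2: (2/53) = -1  (since 53 mod 8 = 5)
  pull out 2: (2/53) = -1  (since 53 mod 8 = 5)
  (1/53) = 1
Product of signs = -1
(297/997) = -1

-1


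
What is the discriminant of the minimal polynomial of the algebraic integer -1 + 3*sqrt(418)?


The element -1 + 3*sqrt(418) has minimal polynomial:
x^2 + 2*x - 3761
Discriminant = (2)^2 - 4*(-3761)
= 4 + 15044
= 15048

15048


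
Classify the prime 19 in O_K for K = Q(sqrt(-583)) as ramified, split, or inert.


K = Q(sqrt(-583)). Since d mod 4 = 1, disc(K) = -583.
Check p | disc: -583 mod 19 = 6.
p does not divide disc. Compute Legendre symbol (d/p):
6^((19-1)/2) mod 19 = 1
(d/p) = 1, so p splits: (p) = P*P' with e=1, f=1, g=2.
Therefore p is split.

split


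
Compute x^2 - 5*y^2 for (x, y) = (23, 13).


x^2 - d*y^2
= 23^2 - 5*13^2
= 529 - 845
= -316

-316


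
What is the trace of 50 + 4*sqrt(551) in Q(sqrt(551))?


Tr(a + b*sqrt(d)) = (a + b*sqrt(d)) + (a - b*sqrt(d)) = 2a
= 2 * (50)
= 100

100


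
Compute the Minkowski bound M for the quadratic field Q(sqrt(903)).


d = 903, d mod 4 = 3, so disc(K) = 4d = 3612; |disc(K)| = 3612
Real quadratic field, so n = 2, s = r2 = 0, r1 = 2
M = (n!/n^n) * (4/pi)^s * sqrt(|disc(K)|) = (2!/2^2) * (4/pi)^0 * sqrt(3612)
= 0.5 * 1.000000 * 60.099917
= 30.0500

30.0500


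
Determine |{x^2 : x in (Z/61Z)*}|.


For prime p, the number of non-zero quadratic residues is (p-1)/2.
= (61-1)/2
= 30

30


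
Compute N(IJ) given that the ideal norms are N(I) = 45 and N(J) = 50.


N(IJ) = N(I) * N(J)
= 45 * 50
= 2250

2250


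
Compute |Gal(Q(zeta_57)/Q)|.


|Gal(Q(zeta_57)/Q)| = phi(57)
= 36

36


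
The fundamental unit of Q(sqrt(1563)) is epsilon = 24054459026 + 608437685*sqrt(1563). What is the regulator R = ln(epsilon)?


epsilon = 24054459026 + 608437685*sqrt(1563)
= 4.8109e+10
R = ln(4.8109e+10)
= 24.5967

24.5967


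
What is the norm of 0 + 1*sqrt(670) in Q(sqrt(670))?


N(a + b*sqrt(d)) = a^2 - d*b^2
= (0)^2 - (670)*(1)^2
= 0 - 670
= -670

-670


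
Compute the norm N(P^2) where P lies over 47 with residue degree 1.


N(P^a) = p^(a*f)
= 47^(2*1)
= 47^2
= 2209

2209


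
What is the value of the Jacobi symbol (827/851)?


Compute (827/851) via quadratic reciprocity:
  reciprocity: (827/851) -> -(851/827)
  reduce: (24/827)
  pull out 2: (2/827) = -1  (since 827 mod 8 = 3)
  pull out 2: (2/827) = -1  (since 827 mod 8 = 3)
  pull out 2: (2/827) = -1  (since 827 mod 8 = 3)
  reciprocity: (3/827) -> -(827/3)
  reduce: (2/3)
  pull out 2: (2/3) = -1  (since 3 mod 8 = 3)
  (1/3) = 1
Product of signs = 1

1


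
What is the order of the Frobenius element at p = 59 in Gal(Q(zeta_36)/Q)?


The Frobenius at p in Gal(Q(zeta_n)/Q) = (Z/nZ)* is the class of p, so its order is ord_36(59), the smallest k >= 1 with 59^k = 1 mod 36.
n = 36 = 2^2 * 3^2, phi(36) = 12; the order divides phi(n).
Divisors of 12: 1, 2, 3, 4, 6, 12
Repeated squaring mod 36: 59^1 = 23, 59^2 = 25, 59^4 = 13, 59^8 = 25
Test divisors in increasing order:
  k=1: 59^1 = 23 mod 36
  k=2: 59^2 = 25 mod 36
  k=3: 59^3 = 25 * 23 = 35 mod 36
  k=4: 59^4 = 13 mod 36
  k=6: 59^6 = 13 * 25 = 1 mod 36  <- first divisor giving 1
Order = 6

6
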